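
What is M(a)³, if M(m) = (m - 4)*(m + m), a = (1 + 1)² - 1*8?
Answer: 262144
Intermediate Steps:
a = -4 (a = 2² - 8 = 4 - 8 = -4)
M(m) = 2*m*(-4 + m) (M(m) = (-4 + m)*(2*m) = 2*m*(-4 + m))
M(a)³ = (2*(-4)*(-4 - 4))³ = (2*(-4)*(-8))³ = 64³ = 262144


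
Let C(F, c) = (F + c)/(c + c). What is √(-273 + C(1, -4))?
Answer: I*√4362/4 ≈ 16.511*I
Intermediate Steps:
C(F, c) = (F + c)/(2*c) (C(F, c) = (F + c)/((2*c)) = (F + c)*(1/(2*c)) = (F + c)/(2*c))
√(-273 + C(1, -4)) = √(-273 + (½)*(1 - 4)/(-4)) = √(-273 + (½)*(-¼)*(-3)) = √(-273 + 3/8) = √(-2181/8) = I*√4362/4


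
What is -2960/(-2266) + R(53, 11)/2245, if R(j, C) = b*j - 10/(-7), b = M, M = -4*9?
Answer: 8137182/17805095 ≈ 0.45701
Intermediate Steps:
M = -36
b = -36
R(j, C) = 10/7 - 36*j (R(j, C) = -36*j - 10/(-7) = -36*j - 10*(-⅐) = -36*j + 10/7 = 10/7 - 36*j)
-2960/(-2266) + R(53, 11)/2245 = -2960/(-2266) + (10/7 - 36*53)/2245 = -2960*(-1/2266) + (10/7 - 1908)*(1/2245) = 1480/1133 - 13346/7*1/2245 = 1480/1133 - 13346/15715 = 8137182/17805095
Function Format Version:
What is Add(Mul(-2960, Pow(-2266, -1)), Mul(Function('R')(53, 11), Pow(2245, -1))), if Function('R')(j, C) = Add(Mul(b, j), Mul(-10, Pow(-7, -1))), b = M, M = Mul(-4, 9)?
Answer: Rational(8137182, 17805095) ≈ 0.45701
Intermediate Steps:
M = -36
b = -36
Function('R')(j, C) = Add(Rational(10, 7), Mul(-36, j)) (Function('R')(j, C) = Add(Mul(-36, j), Mul(-10, Pow(-7, -1))) = Add(Mul(-36, j), Mul(-10, Rational(-1, 7))) = Add(Mul(-36, j), Rational(10, 7)) = Add(Rational(10, 7), Mul(-36, j)))
Add(Mul(-2960, Pow(-2266, -1)), Mul(Function('R')(53, 11), Pow(2245, -1))) = Add(Mul(-2960, Pow(-2266, -1)), Mul(Add(Rational(10, 7), Mul(-36, 53)), Pow(2245, -1))) = Add(Mul(-2960, Rational(-1, 2266)), Mul(Add(Rational(10, 7), -1908), Rational(1, 2245))) = Add(Rational(1480, 1133), Mul(Rational(-13346, 7), Rational(1, 2245))) = Add(Rational(1480, 1133), Rational(-13346, 15715)) = Rational(8137182, 17805095)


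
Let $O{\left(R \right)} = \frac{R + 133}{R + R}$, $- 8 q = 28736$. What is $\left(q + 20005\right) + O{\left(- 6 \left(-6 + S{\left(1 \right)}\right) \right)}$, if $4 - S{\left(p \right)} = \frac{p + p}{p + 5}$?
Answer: $\frac{65673}{4} \approx 16418.0$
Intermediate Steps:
$q = -3592$ ($q = \left(- \frac{1}{8}\right) 28736 = -3592$)
$S{\left(p \right)} = 4 - \frac{2 p}{5 + p}$ ($S{\left(p \right)} = 4 - \frac{p + p}{p + 5} = 4 - \frac{2 p}{5 + p}$)
$O{\left(R \right)} = \frac{133 + R}{2 R}$
$\left(q + 20005\right) + O{\left(- 6 \left(-6 + S{\left(1 \right)}\right) \right)} = \left(-3592 + 20005\right) + \frac{133 - 6 \left(-6 + \frac{2 \left(10 + 1\right)}{5 + 1}\right)}{2 \left(- 6 \left(-6 + \frac{2 \left(10 + 1\right)}{5 + 1}\right)\right)} = 16413 + \frac{133 - 6 \left(-6 + 2 \cdot \frac{1}{6} \cdot 11\right)}{2 \left(- 6 \left(-6 + 2 \cdot \frac{1}{6} \cdot 11\right)\right)} = 16413 + \frac{133 - 6 \left(-6 + \frac{11}{3}\right)}{2 \left(- 6 \left(-6 + \frac{11}{3}\right)\right)} = 16413 + \frac{133 - -14}{2 \left(\left(-6\right) \left(- \frac{7}{3}\right)\right)} = 16413 + \frac{133 + 14}{2 \cdot 14} = 16413 + \frac{1}{2} \cdot \frac{1}{14} \cdot 147 = 16413 + \frac{21}{4} = \frac{65673}{4}$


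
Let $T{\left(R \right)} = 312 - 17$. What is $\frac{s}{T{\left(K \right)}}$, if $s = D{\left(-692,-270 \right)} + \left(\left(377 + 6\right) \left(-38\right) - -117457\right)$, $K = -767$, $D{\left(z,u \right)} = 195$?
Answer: $\frac{103098}{295} \approx 349.48$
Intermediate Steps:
$T{\left(R \right)} = 295$
$s = 103098$ ($s = 195 + \left(\left(377 + 6\right) \left(-38\right) - -117457\right) = 195 + \left(383 \left(-38\right) + 117457\right) = 195 + \left(-14554 + 117457\right) = 195 + 102903 = 103098$)
$\frac{s}{T{\left(K \right)}} = \frac{103098}{295}$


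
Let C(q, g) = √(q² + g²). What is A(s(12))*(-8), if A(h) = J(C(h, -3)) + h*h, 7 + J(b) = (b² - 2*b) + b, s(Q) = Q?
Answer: -2320 + 24*√17 ≈ -2221.0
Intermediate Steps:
C(q, g) = √(g² + q²)
J(b) = -7 + b² - b (J(b) = -7 + ((b² - 2*b) + b) = -7 + (b² - b) = -7 + b² - b)
A(h) = 2 - √(9 + h²) + 2*h² (A(h) = (-7 + (√((-3)² + h²))² - √((-3)² + h²)) + h*h = (-7 + (√(9 + h²))² - √(9 + h²)) + h² = (-7 + (9 + h²) - √(9 + h²)) + h² = (2 + h² - √(9 + h²)) + h² = 2 - √(9 + h²) + 2*h²)
A(s(12))*(-8) = (2 - √(9 + 12²) + 2*12²)*(-8) = (2 - √(9 + 144) + 2*144)*(-8) = (2 - √153 + 288)*(-8) = (2 - 3*√17 + 288)*(-8) = (290 - 3*√17)*(-8) = -2320 + 24*√17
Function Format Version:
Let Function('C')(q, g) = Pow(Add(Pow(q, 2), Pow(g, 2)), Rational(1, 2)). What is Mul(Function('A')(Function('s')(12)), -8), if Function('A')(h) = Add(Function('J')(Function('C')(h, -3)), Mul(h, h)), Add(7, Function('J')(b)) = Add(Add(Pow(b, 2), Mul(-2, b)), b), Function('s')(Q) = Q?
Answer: Add(-2320, Mul(24, Pow(17, Rational(1, 2)))) ≈ -2221.0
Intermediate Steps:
Function('C')(q, g) = Pow(Add(Pow(g, 2), Pow(q, 2)), Rational(1, 2))
Function('J')(b) = Add(-7, Pow(b, 2), Mul(-1, b)) (Function('J')(b) = Add(-7, Add(Add(Pow(b, 2), Mul(-2, b)), b)) = Add(-7, Add(Pow(b, 2), Mul(-1, b))) = Add(-7, Pow(b, 2), Mul(-1, b)))
Function('A')(h) = Add(2, Mul(-1, Pow(Add(9, Pow(h, 2)), Rational(1, 2))), Mul(2, Pow(h, 2))) (Function('A')(h) = Add(Add(-7, Pow(Pow(Add(Pow(-3, 2), Pow(h, 2)), Rational(1, 2)), 2), Mul(-1, Pow(Add(Pow(-3, 2), Pow(h, 2)), Rational(1, 2)))), Mul(h, h)) = Add(Add(-7, Pow(Pow(Add(9, Pow(h, 2)), Rational(1, 2)), 2), Mul(-1, Pow(Add(9, Pow(h, 2)), Rational(1, 2)))), Pow(h, 2)) = Add(Add(-7, Add(9, Pow(h, 2)), Mul(-1, Pow(Add(9, Pow(h, 2)), Rational(1, 2)))), Pow(h, 2)) = Add(Add(2, Pow(h, 2), Mul(-1, Pow(Add(9, Pow(h, 2)), Rational(1, 2)))), Pow(h, 2)) = Add(2, Mul(-1, Pow(Add(9, Pow(h, 2)), Rational(1, 2))), Mul(2, Pow(h, 2))))
Mul(Function('A')(Function('s')(12)), -8) = Mul(Add(2, Mul(-1, Pow(Add(9, Pow(12, 2)), Rational(1, 2))), Mul(2, Pow(12, 2))), -8) = Mul(Add(2, Mul(-1, Pow(Add(9, 144), Rational(1, 2))), Mul(2, 144)), -8) = Mul(Add(2, Mul(-1, Pow(153, Rational(1, 2))), 288), -8) = Mul(Add(2, Mul(-1, Mul(3, Pow(17, Rational(1, 2)))), 288), -8) = Mul(Add(2, Mul(-3, Pow(17, Rational(1, 2))), 288), -8) = Mul(Add(290, Mul(-3, Pow(17, Rational(1, 2)))), -8) = Add(-2320, Mul(24, Pow(17, Rational(1, 2))))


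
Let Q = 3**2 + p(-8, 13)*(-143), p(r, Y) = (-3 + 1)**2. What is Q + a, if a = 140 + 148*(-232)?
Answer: -34759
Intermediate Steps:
p(r, Y) = 4 (p(r, Y) = (-2)**2 = 4)
a = -34196 (a = 140 - 34336 = -34196)
Q = -563 (Q = 3**2 + 4*(-143) = 9 - 572 = -563)
Q + a = -563 - 34196 = -34759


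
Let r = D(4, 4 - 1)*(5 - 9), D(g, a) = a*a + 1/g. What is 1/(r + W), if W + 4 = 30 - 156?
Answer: -1/167 ≈ -0.0059880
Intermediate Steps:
D(g, a) = a**2 + 1/g
W = -130 (W = -4 + (30 - 156) = -4 - 126 = -130)
r = -37 (r = ((4 - 1)**2 + 1/4)*(5 - 9) = (3**2 + 1/4)*(-4) = (9 + 1/4)*(-4) = (37/4)*(-4) = -37)
1/(r + W) = 1/(-37 - 130) = 1/(-167) = -1/167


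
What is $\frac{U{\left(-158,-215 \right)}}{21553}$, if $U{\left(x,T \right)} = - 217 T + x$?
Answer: $\frac{46497}{21553} \approx 2.1573$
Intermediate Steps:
$U{\left(x,T \right)} = x - 217 T$
$\frac{U{\left(-158,-215 \right)}}{21553} = \frac{-158 - -46655}{21553} = \left(-158 + 46655\right) \frac{1}{21553} = 46497 \cdot \frac{1}{21553} = \frac{46497}{21553}$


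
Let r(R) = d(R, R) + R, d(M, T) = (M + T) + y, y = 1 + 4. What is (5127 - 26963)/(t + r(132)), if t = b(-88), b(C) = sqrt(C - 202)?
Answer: -8756236/161091 + 21836*I*sqrt(290)/161091 ≈ -54.356 + 2.3083*I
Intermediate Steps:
b(C) = sqrt(-202 + C)
y = 5
t = I*sqrt(290) (t = sqrt(-202 - 88) = sqrt(-290) = I*sqrt(290) ≈ 17.029*I)
d(M, T) = 5 + M + T (d(M, T) = (M + T) + 5 = 5 + M + T)
r(R) = 5 + 3*R (r(R) = (5 + R + R) + R = (5 + 2*R) + R = 5 + 3*R)
(5127 - 26963)/(t + r(132)) = (5127 - 26963)/(I*sqrt(290) + (5 + 3*132)) = -21836/(I*sqrt(290) + (5 + 396)) = -21836/(I*sqrt(290) + 401) = -21836/(401 + I*sqrt(290))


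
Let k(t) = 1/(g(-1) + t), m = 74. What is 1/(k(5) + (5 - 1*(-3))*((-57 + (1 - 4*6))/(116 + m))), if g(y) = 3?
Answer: -152/493 ≈ -0.30832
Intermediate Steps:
k(t) = 1/(3 + t)
1/(k(5) + (5 - 1*(-3))*((-57 + (1 - 4*6))/(116 + m))) = 1/(1/(3 + 5) + (5 - 1*(-3))*((-57 + (1 - 4*6))/(116 + 74))) = 1/(1/8 + (5 + 3)*((-57 + (1 - 24))/190)) = 1/(1/8 + 8*((-57 - 23)*(1/190))) = 1/(1/8 + 8*(-80*1/190)) = 1/(1/8 + 8*(-8/19)) = 1/(1/8 - 64/19) = 1/(-493/152) = -152/493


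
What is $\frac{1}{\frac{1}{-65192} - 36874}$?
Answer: $- \frac{65192}{2403889809} \approx -2.7119 \cdot 10^{-5}$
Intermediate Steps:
$\frac{1}{\frac{1}{-65192} - 36874} = \frac{1}{- \frac{1}{65192} - 36874} = \frac{1}{- \frac{2403889809}{65192}} = - \frac{65192}{2403889809}$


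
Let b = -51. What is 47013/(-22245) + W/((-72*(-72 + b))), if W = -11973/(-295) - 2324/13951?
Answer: -3256752173089/1544322749976 ≈ -2.1089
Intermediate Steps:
W = 23764249/587935 (W = -11973*(-1/295) - 2324*1/13951 = 11973/295 - 332/1993 = 23764249/587935 ≈ 40.420)
47013/(-22245) + W/((-72*(-72 + b))) = 47013/(-22245) + 23764249/(587935*((-72*(-72 - 51)))) = 47013*(-1/22245) + 23764249/(587935*((-72*(-123)))) = -15671/7415 + (23764249/587935)/8856 = -15671/7415 + (23764249/587935)*(1/8856) = -15671/7415 + 23764249/5206752360 = -3256752173089/1544322749976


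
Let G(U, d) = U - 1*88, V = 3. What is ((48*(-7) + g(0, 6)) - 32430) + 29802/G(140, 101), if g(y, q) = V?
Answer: -836937/26 ≈ -32190.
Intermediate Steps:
g(y, q) = 3
G(U, d) = -88 + U (G(U, d) = U - 88 = -88 + U)
((48*(-7) + g(0, 6)) - 32430) + 29802/G(140, 101) = ((48*(-7) + 3) - 32430) + 29802/(-88 + 140) = ((-336 + 3) - 32430) + 29802/52 = (-333 - 32430) + 29802*(1/52) = -32763 + 14901/26 = -836937/26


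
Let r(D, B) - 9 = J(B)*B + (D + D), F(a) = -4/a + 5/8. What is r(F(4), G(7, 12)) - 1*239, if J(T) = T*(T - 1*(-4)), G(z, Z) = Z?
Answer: 8293/4 ≈ 2073.3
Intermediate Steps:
F(a) = 5/8 - 4/a (F(a) = -4/a + 5*(⅛) = -4/a + 5/8 = 5/8 - 4/a)
J(T) = T*(4 + T) (J(T) = T*(T + 4) = T*(4 + T))
r(D, B) = 9 + 2*D + B²*(4 + B) (r(D, B) = 9 + ((B*(4 + B))*B + (D + D)) = 9 + (B²*(4 + B) + 2*D) = 9 + (2*D + B²*(4 + B)) = 9 + 2*D + B²*(4 + B))
r(F(4), G(7, 12)) - 1*239 = (9 + 2*(5/8 - 4/4) + 12²*(4 + 12)) - 1*239 = (9 + 2*(5/8 - 4*¼) + 144*16) - 239 = (9 + 2*(5/8 - 1) + 2304) - 239 = (9 + 2*(-3/8) + 2304) - 239 = (9 - ¾ + 2304) - 239 = 9249/4 - 239 = 8293/4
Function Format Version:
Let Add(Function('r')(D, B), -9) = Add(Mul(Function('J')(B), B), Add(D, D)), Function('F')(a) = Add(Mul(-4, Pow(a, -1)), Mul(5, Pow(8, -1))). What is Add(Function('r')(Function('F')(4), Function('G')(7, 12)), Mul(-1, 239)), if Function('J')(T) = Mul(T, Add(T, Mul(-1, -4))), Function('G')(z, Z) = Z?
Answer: Rational(8293, 4) ≈ 2073.3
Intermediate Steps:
Function('F')(a) = Add(Rational(5, 8), Mul(-4, Pow(a, -1))) (Function('F')(a) = Add(Mul(-4, Pow(a, -1)), Mul(5, Rational(1, 8))) = Add(Mul(-4, Pow(a, -1)), Rational(5, 8)) = Add(Rational(5, 8), Mul(-4, Pow(a, -1))))
Function('J')(T) = Mul(T, Add(4, T)) (Function('J')(T) = Mul(T, Add(T, 4)) = Mul(T, Add(4, T)))
Function('r')(D, B) = Add(9, Mul(2, D), Mul(Pow(B, 2), Add(4, B))) (Function('r')(D, B) = Add(9, Add(Mul(Mul(B, Add(4, B)), B), Add(D, D))) = Add(9, Add(Mul(Pow(B, 2), Add(4, B)), Mul(2, D))) = Add(9, Add(Mul(2, D), Mul(Pow(B, 2), Add(4, B)))) = Add(9, Mul(2, D), Mul(Pow(B, 2), Add(4, B))))
Add(Function('r')(Function('F')(4), Function('G')(7, 12)), Mul(-1, 239)) = Add(Add(9, Mul(2, Add(Rational(5, 8), Mul(-4, Pow(4, -1)))), Mul(Pow(12, 2), Add(4, 12))), Mul(-1, 239)) = Add(Add(9, Mul(2, Add(Rational(5, 8), Mul(-4, Rational(1, 4)))), Mul(144, 16)), -239) = Add(Add(9, Mul(2, Add(Rational(5, 8), -1)), 2304), -239) = Add(Add(9, Mul(2, Rational(-3, 8)), 2304), -239) = Add(Add(9, Rational(-3, 4), 2304), -239) = Add(Rational(9249, 4), -239) = Rational(8293, 4)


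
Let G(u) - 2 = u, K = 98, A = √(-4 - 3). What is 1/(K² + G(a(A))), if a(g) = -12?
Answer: 1/9594 ≈ 0.00010423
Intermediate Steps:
A = I*√7 (A = √(-7) = I*√7 ≈ 2.6458*I)
G(u) = 2 + u
1/(K² + G(a(A))) = 1/(98² + (2 - 12)) = 1/(9604 - 10) = 1/9594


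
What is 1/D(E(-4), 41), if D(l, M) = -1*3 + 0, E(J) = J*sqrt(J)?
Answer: -1/3 ≈ -0.33333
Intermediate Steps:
E(J) = J**(3/2)
D(l, M) = -3 (D(l, M) = -3 + 0 = -3)
1/D(E(-4), 41) = 1/(-3) = -1/3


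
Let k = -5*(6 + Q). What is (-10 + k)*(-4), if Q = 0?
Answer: 160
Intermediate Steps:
k = -30 (k = -5*(6 + 0) = -5*6 = -30)
(-10 + k)*(-4) = (-10 - 30)*(-4) = -40*(-4) = 160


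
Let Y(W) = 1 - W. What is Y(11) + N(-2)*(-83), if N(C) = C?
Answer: 156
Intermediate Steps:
Y(11) + N(-2)*(-83) = (1 - 1*11) - 2*(-83) = (1 - 11) + 166 = -10 + 166 = 156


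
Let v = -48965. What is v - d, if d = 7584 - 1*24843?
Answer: -31706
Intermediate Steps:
d = -17259 (d = 7584 - 24843 = -17259)
v - d = -48965 - 1*(-17259) = -48965 + 17259 = -31706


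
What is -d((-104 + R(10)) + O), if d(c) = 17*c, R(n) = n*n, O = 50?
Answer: -782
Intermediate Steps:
R(n) = n²
-d((-104 + R(10)) + O) = -17*((-104 + 10²) + 50) = -17*((-104 + 100) + 50) = -17*(-4 + 50) = -17*46 = -1*782 = -782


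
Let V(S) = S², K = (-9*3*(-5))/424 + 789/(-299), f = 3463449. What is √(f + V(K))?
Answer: √55665172845290265/126776 ≈ 1861.0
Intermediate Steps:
K = -294171/126776 (K = -27*(-5)*(1/424) + 789*(-1/299) = 135*(1/424) - 789/299 = 135/424 - 789/299 = -294171/126776 ≈ -2.3204)
√(f + V(K)) = √(3463449 + (-294171/126776)²) = √(3463449 + 86536577241/16072154176) = √(55665172845290265/16072154176) = √55665172845290265/126776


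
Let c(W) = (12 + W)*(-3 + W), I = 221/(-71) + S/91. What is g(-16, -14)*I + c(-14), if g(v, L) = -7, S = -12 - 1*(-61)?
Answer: 48014/923 ≈ 52.020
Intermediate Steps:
S = 49 (S = -12 + 61 = 49)
I = -2376/923 (I = 221/(-71) + 49/91 = 221*(-1/71) + 49*(1/91) = -221/71 + 7/13 = -2376/923 ≈ -2.5742)
c(W) = (-3 + W)*(12 + W)
g(-16, -14)*I + c(-14) = -7*(-2376/923) + (-36 + (-14)**2 + 9*(-14)) = 16632/923 + (-36 + 196 - 126) = 16632/923 + 34 = 48014/923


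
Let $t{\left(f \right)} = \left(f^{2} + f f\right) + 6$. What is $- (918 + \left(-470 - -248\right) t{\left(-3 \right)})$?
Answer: $4410$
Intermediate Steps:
$t{\left(f \right)} = 6 + 2 f^{2}$ ($t{\left(f \right)} = \left(f^{2} + f^{2}\right) + 6 = 2 f^{2} + 6 = 6 + 2 f^{2}$)
$- (918 + \left(-470 - -248\right) t{\left(-3 \right)}) = - (918 + \left(-470 - -248\right) \left(6 + 2 \left(-3\right)^{2}\right)) = - (918 + \left(-470 + 248\right) \left(6 + 2 \cdot 9\right)) = - (918 - 222 \left(6 + 18\right)) = - (918 - 5328) = \left(-1\right) \left(-4410\right) = 4410$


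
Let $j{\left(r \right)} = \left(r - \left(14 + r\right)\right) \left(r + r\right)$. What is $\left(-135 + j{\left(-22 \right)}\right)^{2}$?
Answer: $231361$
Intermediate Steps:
$j{\left(r \right)} = - 28 r$ ($j{\left(r \right)} = - 14 \cdot 2 r = - 28 r$)
$\left(-135 + j{\left(-22 \right)}\right)^{2} = \left(-135 - -616\right)^{2} = \left(-135 + 616\right)^{2} = 481^{2} = 231361$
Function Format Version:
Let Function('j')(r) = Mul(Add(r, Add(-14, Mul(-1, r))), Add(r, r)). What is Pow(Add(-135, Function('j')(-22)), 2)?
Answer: 231361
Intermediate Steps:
Function('j')(r) = Mul(-28, r) (Function('j')(r) = Mul(-14, Mul(2, r)) = Mul(-28, r))
Pow(Add(-135, Function('j')(-22)), 2) = Pow(Add(-135, Mul(-28, -22)), 2) = Pow(Add(-135, 616), 2) = Pow(481, 2) = 231361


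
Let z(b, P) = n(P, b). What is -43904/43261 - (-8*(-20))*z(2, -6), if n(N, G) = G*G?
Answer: -27730944/43261 ≈ -641.01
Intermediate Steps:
n(N, G) = G²
z(b, P) = b²
-43904/43261 - (-8*(-20))*z(2, -6) = -43904/43261 - (-8*(-20))*2² = -43904*1/43261 - 160*4 = -43904/43261 - 1*640 = -43904/43261 - 640 = -27730944/43261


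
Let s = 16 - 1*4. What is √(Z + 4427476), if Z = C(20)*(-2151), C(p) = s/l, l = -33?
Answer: 2*√133954810/11 ≈ 2104.3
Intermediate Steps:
s = 12 (s = 16 - 4 = 12)
C(p) = -4/11 (C(p) = 12/(-33) = 12*(-1/33) = -4/11)
Z = 8604/11 (Z = -4/11*(-2151) = 8604/11 ≈ 782.18)
√(Z + 4427476) = √(8604/11 + 4427476) = √(48710840/11) = 2*√133954810/11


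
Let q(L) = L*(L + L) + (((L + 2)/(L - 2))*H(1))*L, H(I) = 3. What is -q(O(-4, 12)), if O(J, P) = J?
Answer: -28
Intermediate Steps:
q(L) = 2*L² + 3*L*(2 + L)/(-2 + L) (q(L) = L*(L + L) + (((L + 2)/(L - 2))*3)*L = L*(2*L) + (((2 + L)/(-2 + L))*3)*L = 2*L² + (((2 + L)/(-2 + L))*3)*L = 2*L² + (3*(2 + L)/(-2 + L))*L = 2*L² + 3*L*(2 + L)/(-2 + L))
-q(O(-4, 12)) = -(-4)*(6 - 1*(-4) + 2*(-4)²)/(-2 - 4) = -(-4)*(6 + 4 + 2*16)/(-6) = -(-4)*(-1)*(6 + 4 + 32)/6 = -(-4)*(-1)*42/6 = -1*28 = -28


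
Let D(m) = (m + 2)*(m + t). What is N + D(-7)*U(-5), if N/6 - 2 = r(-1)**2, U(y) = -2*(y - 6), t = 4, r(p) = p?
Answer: 348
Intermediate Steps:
U(y) = 12 - 2*y (U(y) = -2*(-6 + y) = 12 - 2*y)
D(m) = (2 + m)*(4 + m) (D(m) = (m + 2)*(m + 4) = (2 + m)*(4 + m))
N = 18 (N = 12 + 6*(-1)**2 = 12 + 6*1 = 12 + 6 = 18)
N + D(-7)*U(-5) = 18 + (8 + (-7)**2 + 6*(-7))*(12 - 2*(-5)) = 18 + (8 + 49 - 42)*(12 + 10) = 18 + 15*22 = 18 + 330 = 348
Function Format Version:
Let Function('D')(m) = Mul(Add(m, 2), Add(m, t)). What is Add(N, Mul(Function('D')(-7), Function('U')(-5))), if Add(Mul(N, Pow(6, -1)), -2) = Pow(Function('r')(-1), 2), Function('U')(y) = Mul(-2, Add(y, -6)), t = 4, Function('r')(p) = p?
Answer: 348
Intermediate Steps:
Function('U')(y) = Add(12, Mul(-2, y)) (Function('U')(y) = Mul(-2, Add(-6, y)) = Add(12, Mul(-2, y)))
Function('D')(m) = Mul(Add(2, m), Add(4, m)) (Function('D')(m) = Mul(Add(m, 2), Add(m, 4)) = Mul(Add(2, m), Add(4, m)))
N = 18 (N = Add(12, Mul(6, Pow(-1, 2))) = Add(12, Mul(6, 1)) = Add(12, 6) = 18)
Add(N, Mul(Function('D')(-7), Function('U')(-5))) = Add(18, Mul(Add(8, Pow(-7, 2), Mul(6, -7)), Add(12, Mul(-2, -5)))) = Add(18, Mul(Add(8, 49, -42), Add(12, 10))) = Add(18, Mul(15, 22)) = Add(18, 330) = 348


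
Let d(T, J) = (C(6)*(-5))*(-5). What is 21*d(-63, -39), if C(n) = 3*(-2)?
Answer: -3150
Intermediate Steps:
C(n) = -6
d(T, J) = -150 (d(T, J) = -6*(-5)*(-5) = 30*(-5) = -150)
21*d(-63, -39) = 21*(-150) = -3150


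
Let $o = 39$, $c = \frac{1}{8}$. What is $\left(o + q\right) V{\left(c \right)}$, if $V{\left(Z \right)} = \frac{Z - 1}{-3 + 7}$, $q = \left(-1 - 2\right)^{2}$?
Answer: $- \frac{21}{2} \approx -10.5$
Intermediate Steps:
$q = 9$ ($q = \left(-3\right)^{2} = 9$)
$c = \frac{1}{8} \approx 0.125$
$V{\left(Z \right)} = - \frac{1}{4} + \frac{Z}{4}$ ($V{\left(Z \right)} = \frac{-1 + Z}{4} = \left(-1 + Z\right) \frac{1}{4} = - \frac{1}{4} + \frac{Z}{4}$)
$\left(o + q\right) V{\left(c \right)} = \left(39 + 9\right) \left(- \frac{1}{4} + \frac{1}{4} \cdot \frac{1}{8}\right) = 48 \left(- \frac{1}{4} + \frac{1}{32}\right) = 48 \left(- \frac{7}{32}\right) = - \frac{21}{2}$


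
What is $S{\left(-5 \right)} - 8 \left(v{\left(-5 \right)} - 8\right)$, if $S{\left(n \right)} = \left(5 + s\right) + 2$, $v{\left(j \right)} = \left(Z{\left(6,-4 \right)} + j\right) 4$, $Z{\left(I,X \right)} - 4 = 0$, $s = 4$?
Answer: $107$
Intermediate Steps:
$Z{\left(I,X \right)} = 4$ ($Z{\left(I,X \right)} = 4 + 0 = 4$)
$v{\left(j \right)} = 16 + 4 j$ ($v{\left(j \right)} = \left(4 + j\right) 4 = 16 + 4 j$)
$S{\left(n \right)} = 11$ ($S{\left(n \right)} = \left(5 + 4\right) + 2 = 9 + 2 = 11$)
$S{\left(-5 \right)} - 8 \left(v{\left(-5 \right)} - 8\right) = 11 - 8 \left(\left(16 + 4 \left(-5\right)\right) - 8\right) = 11 - 8 \left(\left(16 - 20\right) - 8\right) = 11 - 8 \left(-4 - 8\right) = 11 - 8 \left(-12\right) = 11 - -96 = 11 + 96 = 107$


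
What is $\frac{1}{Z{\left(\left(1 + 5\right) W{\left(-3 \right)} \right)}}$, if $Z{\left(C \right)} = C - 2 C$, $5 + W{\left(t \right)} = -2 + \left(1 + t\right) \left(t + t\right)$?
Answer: $- \frac{1}{30} \approx -0.033333$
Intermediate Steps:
$W{\left(t \right)} = -7 + 2 t \left(1 + t\right)$ ($W{\left(t \right)} = -5 + \left(-2 + \left(1 + t\right) \left(t + t\right)\right) = -5 + \left(-2 + \left(1 + t\right) 2 t\right) = -5 + \left(-2 + 2 t \left(1 + t\right)\right) = -7 + 2 t \left(1 + t\right)$)
$Z{\left(C \right)} = - C$
$\frac{1}{Z{\left(\left(1 + 5\right) W{\left(-3 \right)} \right)}} = \frac{1}{\left(-1\right) \left(1 + 5\right) \left(-7 + 2 \left(-3\right) + 2 \left(-3\right)^{2}\right)} = \frac{1}{\left(-1\right) 6 \left(-7 - 6 + 2 \cdot 9\right)} = \frac{1}{\left(-1\right) 6 \left(-7 - 6 + 18\right)} = \frac{1}{\left(-1\right) 6 \cdot 5} = \frac{1}{\left(-1\right) 30} = \frac{1}{-30} = - \frac{1}{30}$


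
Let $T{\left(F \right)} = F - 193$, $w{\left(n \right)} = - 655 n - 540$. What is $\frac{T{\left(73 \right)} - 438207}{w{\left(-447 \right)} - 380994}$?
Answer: $\frac{48703}{9861} \approx 4.9389$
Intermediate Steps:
$w{\left(n \right)} = -540 - 655 n$
$T{\left(F \right)} = -193 + F$ ($T{\left(F \right)} = F - 193 = -193 + F$)
$\frac{T{\left(73 \right)} - 438207}{w{\left(-447 \right)} - 380994} = \frac{\left(-193 + 73\right) - 438207}{\left(-540 - -292785\right) - 380994} = \frac{-120 - 438207}{\left(-540 + 292785\right) - 380994} = - \frac{438327}{292245 - 380994} = - \frac{438327}{-88749} = \left(-438327\right) \left(- \frac{1}{88749}\right) = \frac{48703}{9861}$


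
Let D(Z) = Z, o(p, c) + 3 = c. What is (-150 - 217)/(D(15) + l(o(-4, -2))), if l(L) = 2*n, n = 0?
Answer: -367/15 ≈ -24.467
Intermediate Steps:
o(p, c) = -3 + c
l(L) = 0 (l(L) = 2*0 = 0)
(-150 - 217)/(D(15) + l(o(-4, -2))) = (-150 - 217)/(15 + 0) = -367/15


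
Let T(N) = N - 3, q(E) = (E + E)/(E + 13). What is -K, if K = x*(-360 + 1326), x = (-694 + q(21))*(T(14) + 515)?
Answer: 5984082132/17 ≈ 3.5200e+8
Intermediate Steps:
q(E) = 2*E/(13 + E) (q(E) = (2*E)/(13 + E) = 2*E/(13 + E))
T(N) = -3 + N
x = -6194702/17 (x = (-694 + 2*21/(13 + 21))*((-3 + 14) + 515) = (-694 + 2*21/34)*(11 + 515) = (-694 + 2*21*(1/34))*526 = (-694 + 21/17)*526 = -11777/17*526 = -6194702/17 ≈ -3.6439e+5)
K = -5984082132/17 (K = -6194702*(-360 + 1326)/17 = -6194702/17*966 = -5984082132/17 ≈ -3.5200e+8)
-K = -1*(-5984082132/17) = 5984082132/17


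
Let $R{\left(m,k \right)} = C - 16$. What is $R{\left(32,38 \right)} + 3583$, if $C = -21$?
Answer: $3546$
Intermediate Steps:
$R{\left(m,k \right)} = -37$ ($R{\left(m,k \right)} = -21 - 16 = -37$)
$R{\left(32,38 \right)} + 3583 = -37 + 3583 = 3546$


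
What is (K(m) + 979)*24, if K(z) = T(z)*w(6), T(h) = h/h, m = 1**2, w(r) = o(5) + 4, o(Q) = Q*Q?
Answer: 24192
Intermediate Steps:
o(Q) = Q**2
w(r) = 29 (w(r) = 5**2 + 4 = 25 + 4 = 29)
m = 1
T(h) = 1
K(z) = 29 (K(z) = 1*29 = 29)
(K(m) + 979)*24 = (29 + 979)*24 = 1008*24 = 24192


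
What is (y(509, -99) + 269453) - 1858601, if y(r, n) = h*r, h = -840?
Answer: -2016708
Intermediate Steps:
y(r, n) = -840*r
(y(509, -99) + 269453) - 1858601 = (-840*509 + 269453) - 1858601 = (-427560 + 269453) - 1858601 = -158107 - 1858601 = -2016708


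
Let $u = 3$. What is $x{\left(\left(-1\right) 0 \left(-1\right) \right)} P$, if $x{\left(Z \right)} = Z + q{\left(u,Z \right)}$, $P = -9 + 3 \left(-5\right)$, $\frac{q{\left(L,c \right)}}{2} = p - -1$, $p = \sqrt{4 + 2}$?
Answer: $-48 - 48 \sqrt{6} \approx -165.58$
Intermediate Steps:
$p = \sqrt{6} \approx 2.4495$
$q{\left(L,c \right)} = 2 + 2 \sqrt{6}$ ($q{\left(L,c \right)} = 2 \left(\sqrt{6} - -1\right) = 2 \left(\sqrt{6} + 1\right) = 2 \left(1 + \sqrt{6}\right) = 2 + 2 \sqrt{6}$)
$P = -24$ ($P = -9 - 15 = -24$)
$x{\left(Z \right)} = 2 + Z + 2 \sqrt{6}$ ($x{\left(Z \right)} = Z + \left(2 + 2 \sqrt{6}\right) = 2 + Z + 2 \sqrt{6}$)
$x{\left(\left(-1\right) 0 \left(-1\right) \right)} P = \left(2 + \left(-1\right) 0 \left(-1\right) + 2 \sqrt{6}\right) \left(-24\right) = \left(2 + 0 \left(-1\right) + 2 \sqrt{6}\right) \left(-24\right) = \left(2 + 0 + 2 \sqrt{6}\right) \left(-24\right) = \left(2 + 2 \sqrt{6}\right) \left(-24\right) = -48 - 48 \sqrt{6}$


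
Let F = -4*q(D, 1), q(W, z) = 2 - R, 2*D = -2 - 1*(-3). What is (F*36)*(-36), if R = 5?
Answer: -15552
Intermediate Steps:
D = ½ (D = (-2 - 1*(-3))/2 = (-2 + 3)/2 = (½)*1 = ½ ≈ 0.50000)
q(W, z) = -3 (q(W, z) = 2 - 1*5 = 2 - 5 = -3)
F = 12 (F = -4*(-3) = 12)
(F*36)*(-36) = (12*36)*(-36) = 432*(-36) = -15552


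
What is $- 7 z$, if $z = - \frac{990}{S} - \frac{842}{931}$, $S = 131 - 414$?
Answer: $- \frac{683404}{37639} \approx -18.157$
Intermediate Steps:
$S = -283$
$z = \frac{683404}{263473}$ ($z = - \frac{990}{-283} - \frac{842}{931} = \left(-990\right) \left(- \frac{1}{283}\right) - \frac{842}{931} = \frac{990}{283} - \frac{842}{931} = \frac{683404}{263473} \approx 2.5938$)
$- 7 z = \left(-7\right) \frac{683404}{263473} = - \frac{683404}{37639}$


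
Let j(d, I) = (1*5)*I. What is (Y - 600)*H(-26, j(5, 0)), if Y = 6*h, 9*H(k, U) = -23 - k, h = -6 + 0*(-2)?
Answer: -212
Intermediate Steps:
j(d, I) = 5*I
h = -6 (h = -6 + 0 = -6)
H(k, U) = -23/9 - k/9 (H(k, U) = (-23 - k)/9 = -23/9 - k/9)
Y = -36 (Y = 6*(-6) = -36)
(Y - 600)*H(-26, j(5, 0)) = (-36 - 600)*(-23/9 - 1/9*(-26)) = -636*(-23/9 + 26/9) = -636*1/3 = -212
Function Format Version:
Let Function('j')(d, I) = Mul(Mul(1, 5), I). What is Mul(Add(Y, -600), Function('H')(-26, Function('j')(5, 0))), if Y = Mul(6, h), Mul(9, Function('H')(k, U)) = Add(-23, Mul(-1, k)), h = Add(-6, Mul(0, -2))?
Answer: -212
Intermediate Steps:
Function('j')(d, I) = Mul(5, I)
h = -6 (h = Add(-6, 0) = -6)
Function('H')(k, U) = Add(Rational(-23, 9), Mul(Rational(-1, 9), k)) (Function('H')(k, U) = Mul(Rational(1, 9), Add(-23, Mul(-1, k))) = Add(Rational(-23, 9), Mul(Rational(-1, 9), k)))
Y = -36 (Y = Mul(6, -6) = -36)
Mul(Add(Y, -600), Function('H')(-26, Function('j')(5, 0))) = Mul(Add(-36, -600), Add(Rational(-23, 9), Mul(Rational(-1, 9), -26))) = Mul(-636, Add(Rational(-23, 9), Rational(26, 9))) = Mul(-636, Rational(1, 3)) = -212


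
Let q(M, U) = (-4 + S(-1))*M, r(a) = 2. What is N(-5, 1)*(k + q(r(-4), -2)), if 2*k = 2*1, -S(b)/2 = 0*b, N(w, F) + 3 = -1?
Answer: 28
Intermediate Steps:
N(w, F) = -4 (N(w, F) = -3 - 1 = -4)
S(b) = 0 (S(b) = -0*b = -2*0 = 0)
q(M, U) = -4*M (q(M, U) = (-4 + 0)*M = -4*M)
k = 1 (k = (2*1)/2 = (½)*2 = 1)
N(-5, 1)*(k + q(r(-4), -2)) = -4*(1 - 4*2) = -4*(1 - 8) = -4*(-7) = 28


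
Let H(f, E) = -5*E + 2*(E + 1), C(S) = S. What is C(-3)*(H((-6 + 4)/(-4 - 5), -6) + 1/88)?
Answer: -5283/88 ≈ -60.034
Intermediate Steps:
H(f, E) = 2 - 3*E (H(f, E) = -5*E + 2*(1 + E) = -5*E + (2 + 2*E) = 2 - 3*E)
C(-3)*(H((-6 + 4)/(-4 - 5), -6) + 1/88) = -3*((2 - 3*(-6)) + 1/88) = -3*((2 + 18) + 1/88) = -3*(20 + 1/88) = -3*1761/88 = -5283/88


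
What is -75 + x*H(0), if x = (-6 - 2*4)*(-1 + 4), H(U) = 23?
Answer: -1041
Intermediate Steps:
x = -42 (x = (-6 - 8)*3 = -14*3 = -42)
-75 + x*H(0) = -75 - 42*23 = -75 - 966 = -1041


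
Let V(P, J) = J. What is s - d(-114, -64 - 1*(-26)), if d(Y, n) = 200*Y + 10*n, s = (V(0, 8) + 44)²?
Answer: 25884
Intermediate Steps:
s = 2704 (s = (8 + 44)² = 52² = 2704)
d(Y, n) = 10*n + 200*Y
s - d(-114, -64 - 1*(-26)) = 2704 - (10*(-64 - 1*(-26)) + 200*(-114)) = 2704 - (10*(-64 + 26) - 22800) = 2704 - (10*(-38) - 22800) = 2704 - (-380 - 22800) = 2704 - 1*(-23180) = 2704 + 23180 = 25884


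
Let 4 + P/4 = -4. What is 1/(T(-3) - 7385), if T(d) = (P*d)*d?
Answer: -1/7673 ≈ -0.00013033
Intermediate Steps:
P = -32 (P = -16 + 4*(-4) = -16 - 16 = -32)
T(d) = -32*d² (T(d) = (-32*d)*d = -32*d²)
1/(T(-3) - 7385) = 1/(-32*(-3)² - 7385) = 1/(-32*9 - 7385) = 1/(-288 - 7385) = 1/(-7673) = -1/7673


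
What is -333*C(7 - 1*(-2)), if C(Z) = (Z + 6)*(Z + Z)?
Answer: -89910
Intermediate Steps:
C(Z) = 2*Z*(6 + Z) (C(Z) = (6 + Z)*(2*Z) = 2*Z*(6 + Z))
-333*C(7 - 1*(-2)) = -666*(7 - 1*(-2))*(6 + (7 - 1*(-2))) = -666*(7 + 2)*(6 + (7 + 2)) = -666*9*(6 + 9) = -666*9*15 = -333*270 = -89910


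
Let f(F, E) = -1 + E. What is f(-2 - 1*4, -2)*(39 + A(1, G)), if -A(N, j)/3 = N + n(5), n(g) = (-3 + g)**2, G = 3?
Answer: -72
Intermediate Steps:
A(N, j) = -12 - 3*N (A(N, j) = -3*(N + (-3 + 5)**2) = -3*(N + 2**2) = -3*(N + 4) = -3*(4 + N) = -12 - 3*N)
f(-2 - 1*4, -2)*(39 + A(1, G)) = (-1 - 2)*(39 + (-12 - 3*1)) = -3*(39 + (-12 - 3)) = -3*(39 - 15) = -3*24 = -72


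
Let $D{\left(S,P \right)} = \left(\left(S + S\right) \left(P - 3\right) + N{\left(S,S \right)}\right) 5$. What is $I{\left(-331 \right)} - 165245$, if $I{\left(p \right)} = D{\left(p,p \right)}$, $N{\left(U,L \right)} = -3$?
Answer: $940280$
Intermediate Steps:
$D{\left(S,P \right)} = -15 + 10 S \left(-3 + P\right)$ ($D{\left(S,P \right)} = \left(\left(S + S\right) \left(P - 3\right) - 3\right) 5 = \left(2 S \left(-3 + P\right) - 3\right) 5 = \left(-3 + 2 S \left(-3 + P\right)\right) 5 = -15 + 10 S \left(-3 + P\right)$)
$I{\left(p \right)} = -15 - 30 p + 10 p^{2}$ ($I{\left(p \right)} = -15 - 30 p + 10 p p = -15 - 30 p + 10 p^{2}$)
$I{\left(-331 \right)} - 165245 = \left(-15 - -9930 + 10 \left(-331\right)^{2}\right) - 165245 = \left(-15 + 9930 + 10 \cdot 109561\right) - 165245 = \left(-15 + 9930 + 1095610\right) - 165245 = 1105525 - 165245 = 940280$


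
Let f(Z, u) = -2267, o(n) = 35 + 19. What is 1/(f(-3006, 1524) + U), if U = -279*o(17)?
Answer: -1/17333 ≈ -5.7693e-5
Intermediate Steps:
o(n) = 54
U = -15066 (U = -279*54 = -15066)
1/(f(-3006, 1524) + U) = 1/(-2267 - 15066) = 1/(-17333) = -1/17333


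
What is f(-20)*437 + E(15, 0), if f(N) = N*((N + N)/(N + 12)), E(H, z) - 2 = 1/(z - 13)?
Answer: -568075/13 ≈ -43698.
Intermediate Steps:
E(H, z) = 2 + 1/(-13 + z) (E(H, z) = 2 + 1/(z - 13) = 2 + 1/(-13 + z))
f(N) = 2*N²/(12 + N) (f(N) = N*((2*N)/(12 + N)) = N*(2*N/(12 + N)) = 2*N²/(12 + N))
f(-20)*437 + E(15, 0) = (2*(-20)²/(12 - 20))*437 + (-25 + 2*0)/(-13 + 0) = (2*400/(-8))*437 + (-25 + 0)/(-13) = (2*400*(-⅛))*437 - 1/13*(-25) = -100*437 + 25/13 = -43700 + 25/13 = -568075/13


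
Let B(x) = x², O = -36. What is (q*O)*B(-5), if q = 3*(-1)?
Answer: 2700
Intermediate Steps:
q = -3
(q*O)*B(-5) = -3*(-36)*(-5)² = 108*25 = 2700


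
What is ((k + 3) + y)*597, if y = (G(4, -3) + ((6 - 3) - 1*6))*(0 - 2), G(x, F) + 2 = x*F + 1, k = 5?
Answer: 23880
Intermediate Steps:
G(x, F) = -1 + F*x (G(x, F) = -2 + (x*F + 1) = -2 + (F*x + 1) = -2 + (1 + F*x) = -1 + F*x)
y = 32 (y = ((-1 - 3*4) + ((6 - 3) - 1*6))*(0 - 2) = ((-1 - 12) + (3 - 6))*(-2) = (-13 - 3)*(-2) = -16*(-2) = 32)
((k + 3) + y)*597 = ((5 + 3) + 32)*597 = (8 + 32)*597 = 40*597 = 23880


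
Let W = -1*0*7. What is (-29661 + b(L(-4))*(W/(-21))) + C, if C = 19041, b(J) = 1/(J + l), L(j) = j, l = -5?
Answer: -10620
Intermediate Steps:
b(J) = 1/(-5 + J) (b(J) = 1/(J - 5) = 1/(-5 + J))
W = 0 (W = 0*7 = 0)
(-29661 + b(L(-4))*(W/(-21))) + C = (-29661 + (0/(-21))/(-5 - 4)) + 19041 = (-29661 + (0*(-1/21))/(-9)) + 19041 = (-29661 - ⅑*0) + 19041 = (-29661 + 0) + 19041 = -29661 + 19041 = -10620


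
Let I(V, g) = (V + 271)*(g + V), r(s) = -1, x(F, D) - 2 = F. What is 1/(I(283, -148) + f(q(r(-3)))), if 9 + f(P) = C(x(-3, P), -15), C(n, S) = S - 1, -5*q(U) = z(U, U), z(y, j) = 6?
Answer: 1/74765 ≈ 1.3375e-5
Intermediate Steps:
x(F, D) = 2 + F
q(U) = -6/5 (q(U) = -⅕*6 = -6/5)
C(n, S) = -1 + S
I(V, g) = (271 + V)*(V + g)
f(P) = -25 (f(P) = -9 + (-1 - 15) = -9 - 16 = -25)
1/(I(283, -148) + f(q(r(-3)))) = 1/((283² + 271*283 + 271*(-148) + 283*(-148)) - 25) = 1/((80089 + 76693 - 40108 - 41884) - 25) = 1/(74790 - 25) = 1/74765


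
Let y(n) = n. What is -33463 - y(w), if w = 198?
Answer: -33661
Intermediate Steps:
-33463 - y(w) = -33463 - 1*198 = -33463 - 198 = -33661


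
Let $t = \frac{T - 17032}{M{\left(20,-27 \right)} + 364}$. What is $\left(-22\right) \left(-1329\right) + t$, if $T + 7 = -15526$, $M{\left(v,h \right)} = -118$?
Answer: $\frac{2386661}{82} \approx 29106.0$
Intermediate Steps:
$T = -15533$ ($T = -7 - 15526 = -15533$)
$t = - \frac{10855}{82}$ ($t = \frac{-15533 - 17032}{-118 + 364} = - \frac{32565}{246} = \left(-32565\right) \frac{1}{246} = - \frac{10855}{82} \approx -132.38$)
$\left(-22\right) \left(-1329\right) + t = \left(-22\right) \left(-1329\right) - \frac{10855}{82} = 29238 - \frac{10855}{82} = \frac{2386661}{82}$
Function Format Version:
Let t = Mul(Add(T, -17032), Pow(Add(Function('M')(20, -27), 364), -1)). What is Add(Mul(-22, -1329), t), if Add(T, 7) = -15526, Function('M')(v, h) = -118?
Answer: Rational(2386661, 82) ≈ 29106.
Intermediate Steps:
T = -15533 (T = Add(-7, -15526) = -15533)
t = Rational(-10855, 82) (t = Mul(Add(-15533, -17032), Pow(Add(-118, 364), -1)) = Mul(-32565, Pow(246, -1)) = Mul(-32565, Rational(1, 246)) = Rational(-10855, 82) ≈ -132.38)
Add(Mul(-22, -1329), t) = Add(Mul(-22, -1329), Rational(-10855, 82)) = Add(29238, Rational(-10855, 82)) = Rational(2386661, 82)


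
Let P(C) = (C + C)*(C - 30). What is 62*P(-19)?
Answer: 115444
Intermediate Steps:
P(C) = 2*C*(-30 + C) (P(C) = (2*C)*(-30 + C) = 2*C*(-30 + C))
62*P(-19) = 62*(2*(-19)*(-30 - 19)) = 62*(2*(-19)*(-49)) = 62*1862 = 115444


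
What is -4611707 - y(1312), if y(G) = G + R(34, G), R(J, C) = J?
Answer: -4613053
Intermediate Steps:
y(G) = 34 + G (y(G) = G + 34 = 34 + G)
-4611707 - y(1312) = -4611707 - (34 + 1312) = -4611707 - 1*1346 = -4611707 - 1346 = -4613053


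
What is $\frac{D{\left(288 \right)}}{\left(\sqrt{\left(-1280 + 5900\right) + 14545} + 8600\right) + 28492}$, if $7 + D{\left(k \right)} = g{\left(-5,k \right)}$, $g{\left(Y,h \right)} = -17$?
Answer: $- \frac{890208}{1375797299} + \frac{24 \sqrt{19165}}{1375797299} \approx -0.00064463$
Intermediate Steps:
$D{\left(k \right)} = -24$ ($D{\left(k \right)} = -7 - 17 = -24$)
$\frac{D{\left(288 \right)}}{\left(\sqrt{\left(-1280 + 5900\right) + 14545} + 8600\right) + 28492} = - \frac{24}{\left(\sqrt{\left(-1280 + 5900\right) + 14545} + 8600\right) + 28492} = - \frac{24}{\left(\sqrt{4620 + 14545} + 8600\right) + 28492} = - \frac{24}{\left(\sqrt{19165} + 8600\right) + 28492} = - \frac{24}{\left(8600 + \sqrt{19165}\right) + 28492} = - \frac{24}{37092 + \sqrt{19165}}$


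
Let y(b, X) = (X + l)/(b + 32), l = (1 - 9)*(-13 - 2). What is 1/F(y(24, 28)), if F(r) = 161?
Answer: 1/161 ≈ 0.0062112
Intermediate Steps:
l = 120 (l = -8*(-15) = 120)
y(b, X) = (120 + X)/(32 + b) (y(b, X) = (X + 120)/(b + 32) = (120 + X)/(32 + b))
1/F(y(24, 28)) = 1/161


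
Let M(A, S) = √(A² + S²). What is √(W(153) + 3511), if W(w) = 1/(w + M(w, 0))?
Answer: √36528478/102 ≈ 59.254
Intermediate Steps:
W(w) = 1/(w + √(w²)) (W(w) = 1/(w + √(w² + 0²)) = 1/(w + √(w² + 0)) = 1/(w + √(w²)))
√(W(153) + 3511) = √(1/(153 + √(153²)) + 3511) = √(1/(153 + √23409) + 3511) = √(1/(153 + 153) + 3511) = √(1/306 + 3511) = √(1074367/306) = √36528478/102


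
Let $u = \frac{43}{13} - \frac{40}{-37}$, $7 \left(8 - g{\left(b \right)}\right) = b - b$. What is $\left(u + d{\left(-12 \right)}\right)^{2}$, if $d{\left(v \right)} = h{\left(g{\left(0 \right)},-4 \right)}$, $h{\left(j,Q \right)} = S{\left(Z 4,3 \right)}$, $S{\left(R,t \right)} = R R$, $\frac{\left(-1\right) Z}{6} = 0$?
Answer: $\frac{4456321}{231361} \approx 19.261$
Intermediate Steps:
$Z = 0$ ($Z = \left(-6\right) 0 = 0$)
$S{\left(R,t \right)} = R^{2}$
$g{\left(b \right)} = 8$ ($g{\left(b \right)} = 8 - \frac{b - b}{7} = 8 - 0 = 8 + 0 = 8$)
$h{\left(j,Q \right)} = 0$ ($h{\left(j,Q \right)} = \left(0 \cdot 4\right)^{2} = 0^{2} = 0$)
$d{\left(v \right)} = 0$
$u = \frac{2111}{481}$ ($u = 43 \cdot \frac{1}{13} - - \frac{40}{37} = \frac{43}{13} + \frac{40}{37} = \frac{2111}{481} \approx 4.3888$)
$\left(u + d{\left(-12 \right)}\right)^{2} = \left(\frac{2111}{481} + 0\right)^{2} = \left(\frac{2111}{481}\right)^{2} = \frac{4456321}{231361}$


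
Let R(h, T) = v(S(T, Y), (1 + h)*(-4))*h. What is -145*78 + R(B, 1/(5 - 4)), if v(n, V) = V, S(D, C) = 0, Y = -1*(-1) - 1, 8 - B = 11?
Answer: -11334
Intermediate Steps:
B = -3 (B = 8 - 1*11 = 8 - 11 = -3)
Y = 0 (Y = 1 - 1 = 0)
R(h, T) = h*(-4 - 4*h) (R(h, T) = ((1 + h)*(-4))*h = (-4 - 4*h)*h = h*(-4 - 4*h))
-145*78 + R(B, 1/(5 - 4)) = -145*78 - 4*(-3)*(1 - 3) = -11310 - 4*(-3)*(-2) = -11310 - 24 = -11334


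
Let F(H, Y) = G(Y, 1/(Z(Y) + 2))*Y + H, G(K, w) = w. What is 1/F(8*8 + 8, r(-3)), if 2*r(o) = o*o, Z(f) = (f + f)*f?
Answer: 85/6129 ≈ 0.013868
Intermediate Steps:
Z(f) = 2*f² (Z(f) = (2*f)*f = 2*f²)
r(o) = o²/2 (r(o) = (o*o)/2 = o²/2)
F(H, Y) = H + Y/(2 + 2*Y²) (F(H, Y) = Y/(2*Y² + 2) + H = Y/(2 + 2*Y²) + H = H + Y/(2 + 2*Y²))
1/F(8*8 + 8, r(-3)) = 1/((((½)*(-3)²)/2 + (8*8 + 8)*(1 + ((½)*(-3)²)²))/(1 + ((½)*(-3)²)²)) = 1/((((½)*9)/2 + (64 + 8)*(1 + ((½)*9)²))/(1 + ((½)*9)²)) = 1/(((½)*(9/2) + 72*(1 + (9/2)²))/(1 + (9/2)²)) = 1/((9/4 + 72*(1 + 81/4))/(1 + 81/4)) = 1/((9/4 + 72*(85/4))/(85/4)) = 1/(4*(9/4 + 1530)/85) = 1/((4/85)*(6129/4)) = 1/(6129/85) = 85/6129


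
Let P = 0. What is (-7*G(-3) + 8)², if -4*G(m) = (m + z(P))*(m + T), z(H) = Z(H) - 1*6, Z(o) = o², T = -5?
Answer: 17956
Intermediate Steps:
z(H) = -6 + H² (z(H) = H² - 1*6 = H² - 6 = -6 + H²)
G(m) = -(-6 + m)*(-5 + m)/4 (G(m) = -(m + (-6 + 0²))*(m - 5)/4 = -(m + (-6 + 0))*(-5 + m)/4 = -(m - 6)*(-5 + m)/4 = -(-6 + m)*(-5 + m)/4)
(-7*G(-3) + 8)² = (-7*(-15/2 - ¼*(-3)² + (11/4)*(-3)) + 8)² = (-7*(-15/2 - ¼*9 - 33/4) + 8)² = (-7*(-15/2 - 9/4 - 33/4) + 8)² = (-7*(-18) + 8)² = (126 + 8)² = 134² = 17956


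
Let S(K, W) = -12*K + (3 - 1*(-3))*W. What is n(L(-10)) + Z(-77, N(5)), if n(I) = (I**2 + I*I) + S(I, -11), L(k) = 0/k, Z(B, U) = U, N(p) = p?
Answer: -61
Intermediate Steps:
S(K, W) = -12*K + 6*W (S(K, W) = -12*K + (3 + 3)*W = -12*K + 6*W)
L(k) = 0
n(I) = -66 - 12*I + 2*I**2 (n(I) = (I**2 + I*I) + (-12*I + 6*(-11)) = (I**2 + I**2) + (-12*I - 66) = 2*I**2 + (-66 - 12*I) = -66 - 12*I + 2*I**2)
n(L(-10)) + Z(-77, N(5)) = (-66 - 12*0 + 2*0**2) + 5 = (-66 + 0 + 2*0) + 5 = (-66 + 0 + 0) + 5 = -66 + 5 = -61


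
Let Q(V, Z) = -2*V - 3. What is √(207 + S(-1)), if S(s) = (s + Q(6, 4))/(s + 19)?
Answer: √1855/3 ≈ 14.357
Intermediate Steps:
Q(V, Z) = -3 - 2*V
S(s) = (-15 + s)/(19 + s) (S(s) = (s + (-3 - 2*6))/(s + 19) = (s + (-3 - 12))/(19 + s) = (s - 15)/(19 + s) = (-15 + s)/(19 + s))
√(207 + S(-1)) = √(207 + (-15 - 1)/(19 - 1)) = √(207 - 16/18) = √(207 + (1/18)*(-16)) = √(207 - 8/9) = √(1855/9) = √1855/3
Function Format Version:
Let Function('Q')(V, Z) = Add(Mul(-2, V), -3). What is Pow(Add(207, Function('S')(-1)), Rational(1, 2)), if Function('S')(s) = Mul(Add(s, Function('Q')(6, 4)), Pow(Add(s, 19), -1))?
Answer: Mul(Rational(1, 3), Pow(1855, Rational(1, 2))) ≈ 14.357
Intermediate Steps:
Function('Q')(V, Z) = Add(-3, Mul(-2, V))
Function('S')(s) = Mul(Pow(Add(19, s), -1), Add(-15, s)) (Function('S')(s) = Mul(Add(s, Add(-3, Mul(-2, 6))), Pow(Add(s, 19), -1)) = Mul(Add(s, Add(-3, -12)), Pow(Add(19, s), -1)) = Mul(Add(s, -15), Pow(Add(19, s), -1)) = Mul(Add(-15, s), Pow(Add(19, s), -1)) = Mul(Pow(Add(19, s), -1), Add(-15, s)))
Pow(Add(207, Function('S')(-1)), Rational(1, 2)) = Pow(Add(207, Mul(Pow(Add(19, -1), -1), Add(-15, -1))), Rational(1, 2)) = Pow(Add(207, Mul(Pow(18, -1), -16)), Rational(1, 2)) = Pow(Add(207, Mul(Rational(1, 18), -16)), Rational(1, 2)) = Pow(Add(207, Rational(-8, 9)), Rational(1, 2)) = Pow(Rational(1855, 9), Rational(1, 2)) = Mul(Rational(1, 3), Pow(1855, Rational(1, 2)))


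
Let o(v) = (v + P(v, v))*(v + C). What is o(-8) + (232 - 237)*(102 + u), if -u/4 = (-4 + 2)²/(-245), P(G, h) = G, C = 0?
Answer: -18734/49 ≈ -382.33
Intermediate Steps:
o(v) = 2*v² (o(v) = (v + v)*(v + 0) = (2*v)*v = 2*v²)
u = 16/245 (u = -4*(-4 + 2)²/(-245) = -4*(-2)²*(-1)/245 = -16*(-1)/245 = -4*(-4/245) = 16/245 ≈ 0.065306)
o(-8) + (232 - 237)*(102 + u) = 2*(-8)² + (232 - 237)*(102 + 16/245) = 2*64 - 5*25006/245 = 128 - 25006/49 = -18734/49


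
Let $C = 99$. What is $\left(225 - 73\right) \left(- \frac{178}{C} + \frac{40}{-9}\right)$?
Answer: $- \frac{31312}{33} \approx -948.85$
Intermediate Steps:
$\left(225 - 73\right) \left(- \frac{178}{C} + \frac{40}{-9}\right) = \left(225 - 73\right) \left(- \frac{178}{99} + \frac{40}{-9}\right) = 152 \left(\left(-178\right) \frac{1}{99} + 40 \left(- \frac{1}{9}\right)\right) = 152 \left(- \frac{178}{99} - \frac{40}{9}\right) = 152 \left(- \frac{206}{33}\right) = - \frac{31312}{33}$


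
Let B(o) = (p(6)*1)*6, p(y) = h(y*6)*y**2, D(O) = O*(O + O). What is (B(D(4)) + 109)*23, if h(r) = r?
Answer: 181355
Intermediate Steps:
D(O) = 2*O**2 (D(O) = O*(2*O) = 2*O**2)
p(y) = 6*y**3 (p(y) = (y*6)*y**2 = (6*y)*y**2 = 6*y**3)
B(o) = 7776 (B(o) = ((6*6**3)*1)*6 = ((6*216)*1)*6 = (1296*1)*6 = 1296*6 = 7776)
(B(D(4)) + 109)*23 = (7776 + 109)*23 = 7885*23 = 181355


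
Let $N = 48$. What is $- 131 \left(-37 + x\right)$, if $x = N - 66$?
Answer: $7205$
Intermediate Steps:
$x = -18$ ($x = 48 - 66 = -18$)
$- 131 \left(-37 + x\right) = - 131 \left(-37 - 18\right) = \left(-131\right) \left(-55\right) = 7205$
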